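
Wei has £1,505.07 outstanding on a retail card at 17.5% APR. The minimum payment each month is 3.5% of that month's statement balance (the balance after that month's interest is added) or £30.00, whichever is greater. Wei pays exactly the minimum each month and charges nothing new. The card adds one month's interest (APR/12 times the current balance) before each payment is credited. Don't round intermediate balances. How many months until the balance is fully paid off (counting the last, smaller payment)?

Monthly rate r = 17.5%/12 = 1.45833% = 0.0145833.
While 3.5% of the post-interest balance exceeds £30.00, each month B ← (B·(1+r))·(1 − 0.035), i.e. B shrinks by the factor (1+r)·0.965 = 0.97907.
This holds for months 1–28. Entering month 29 the balance is £832.49; 3.5% of the post-interest balance is now below £30.00, so the flat £30.00 minimum applies from here.
From month 29 a fixed £30.00 at rate r clears £832.49 in 36 more payments. Total: 28 + 36 = 64 months.

64 months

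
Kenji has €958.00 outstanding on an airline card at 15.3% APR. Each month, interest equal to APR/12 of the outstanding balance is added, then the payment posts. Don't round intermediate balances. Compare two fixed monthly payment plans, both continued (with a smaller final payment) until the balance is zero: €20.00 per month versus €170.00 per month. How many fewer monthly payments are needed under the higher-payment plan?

Monthly rate r = 15.3%/12 = 1.275% = 0.01275.
At €20.00/mo: n = ⌈−ln(1 − rB₀/P)/ln(1+r)⌉ = 75 payments (last €9.40); total interest = total paid − €958.00 = €531.40.
At €170.00/mo: 6 payments (last €150.59); total interest €42.59.
Payments saved = 75 − 6 = 69.

69 fewer payments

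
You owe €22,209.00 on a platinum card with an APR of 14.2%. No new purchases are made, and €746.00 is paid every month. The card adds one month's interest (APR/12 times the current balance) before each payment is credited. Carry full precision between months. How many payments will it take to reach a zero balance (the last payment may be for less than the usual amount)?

37 months

Monthly rate r = 14.2%/12 = 1.18333% = 0.0118333.
Recurrence: B ← B·(1+r) − €746.00.
Month 1: interest €262.81; balance after payment €21,725.81.
Month 2: interest €257.09; balance after payment €21,236.90.
Closed form: n = −ln(1 − rB₀/P)/ln(1+r) = −ln(0.64771)/ln(1.01183) ≈ 36.919, so the balance reaches zero during payment 37.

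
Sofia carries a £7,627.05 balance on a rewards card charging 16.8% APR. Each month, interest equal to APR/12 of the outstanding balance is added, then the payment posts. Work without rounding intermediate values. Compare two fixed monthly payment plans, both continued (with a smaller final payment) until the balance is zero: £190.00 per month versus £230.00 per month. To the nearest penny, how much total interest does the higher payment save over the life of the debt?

Monthly rate r = 16.8%/12 = 1.4% = 0.014.
At £190.00/mo: n = ⌈−ln(1 − rB₀/P)/ln(1+r)⌉ = 60 payments (last £72.05); total interest = total paid − £7,627.05 = £3,655.00.
At £230.00/mo: 45 payments (last £204.79); total interest £2,697.74.
Interest saved = £3,655.00 − £2,697.74 = £957.26.

£957.26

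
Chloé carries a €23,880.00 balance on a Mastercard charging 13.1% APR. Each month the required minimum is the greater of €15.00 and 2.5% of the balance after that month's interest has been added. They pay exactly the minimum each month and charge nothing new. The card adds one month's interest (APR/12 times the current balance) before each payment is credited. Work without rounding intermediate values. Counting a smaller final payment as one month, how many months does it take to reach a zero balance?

Monthly rate r = 13.1%/12 = 1.09167% = 0.0109167.
While 2.5% of the post-interest balance exceeds €15.00, each month B ← (B·(1+r))·(1 − 0.025), i.e. B shrinks by the factor (1+r)·0.975 = 0.98564.
This holds for months 1–256. Entering month 257 the balance is €589.31; 2.5% of the post-interest balance is now below €15.00, so the flat €15.00 minimum applies from here.
From month 257 a fixed €15.00 at rate r clears €589.31 in 52 more payments. Total: 256 + 52 = 308 months.

308 months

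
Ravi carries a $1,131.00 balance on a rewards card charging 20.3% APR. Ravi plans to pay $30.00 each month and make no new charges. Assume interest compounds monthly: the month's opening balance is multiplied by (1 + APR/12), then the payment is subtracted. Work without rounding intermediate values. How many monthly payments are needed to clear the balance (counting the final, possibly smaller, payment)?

Monthly rate r = 20.3%/12 = 1.69167% = 0.0169167.
Recurrence: B ← B·(1+r) − $30.00.
Month 1: interest $19.13; balance after payment $1,120.13.
Month 2: interest $18.95; balance after payment $1,109.08.
Closed form: n = −ln(1 − rB₀/P)/ln(1+r) = −ln(0.36224)/ln(1.01692) ≈ 60.533, so the balance reaches zero during payment 61.

61 payments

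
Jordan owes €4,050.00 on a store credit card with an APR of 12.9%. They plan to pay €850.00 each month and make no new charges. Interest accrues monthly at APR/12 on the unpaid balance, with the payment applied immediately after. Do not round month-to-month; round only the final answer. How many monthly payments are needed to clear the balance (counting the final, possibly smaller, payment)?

5 payments

Monthly rate r = 12.9%/12 = 1.075% = 0.01075.
Recurrence: B ← B·(1+r) − €850.00.
Month 1: interest €43.54; balance after payment €3,243.54.
Month 2: interest €34.87; balance after payment €2,428.41.
Month 3: interest €26.11; balance after payment €1,604.51.
Month 4: interest €17.25; balance after payment €771.76.
Month 5: interest €8.30; balance after payment €0.00.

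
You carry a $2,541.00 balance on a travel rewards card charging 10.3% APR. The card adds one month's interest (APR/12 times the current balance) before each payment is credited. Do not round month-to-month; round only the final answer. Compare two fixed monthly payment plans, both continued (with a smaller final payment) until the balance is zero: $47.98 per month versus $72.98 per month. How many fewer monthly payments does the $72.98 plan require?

Monthly rate r = 10.3%/12 = 0.858333% = 0.00858333.
At $47.98/mo: n = ⌈−ln(1 − rB₀/P)/ln(1+r)⌉ = 71 payments (last $44.42); total interest = total paid − $2,541.00 = $862.02.
At $72.98/mo: 42 payments (last $39.54); total interest $490.72.
Payments saved = 71 − 42 = 29.

29 fewer payments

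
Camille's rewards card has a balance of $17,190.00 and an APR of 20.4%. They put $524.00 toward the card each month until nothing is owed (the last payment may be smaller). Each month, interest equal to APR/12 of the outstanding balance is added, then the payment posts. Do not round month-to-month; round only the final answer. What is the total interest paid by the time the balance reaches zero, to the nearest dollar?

$8,168

Monthly rate r = 20.4%/12 = 1.7% = 0.017.
Payoff takes n = ⌈−ln(1 − rB₀/P)/ln(1+r)⌉ = ⌈48.392⌉ = 49 payments; the last is $206.35.
Total paid = 48·$524.00 + $206.35 = $25,358.35.
Total interest = total paid − principal = $25,358.35 − $17,190.00 = $8,168.35.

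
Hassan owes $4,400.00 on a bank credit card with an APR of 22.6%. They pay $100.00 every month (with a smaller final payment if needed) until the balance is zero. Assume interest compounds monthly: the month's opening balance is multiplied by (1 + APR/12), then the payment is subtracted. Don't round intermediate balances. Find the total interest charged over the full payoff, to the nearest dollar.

Monthly rate r = 22.6%/12 = 1.88333% = 0.0188333.
Payoff takes n = ⌈−ln(1 − rB₀/P)/ln(1+r)⌉ = ⌈94.551⌉ = 95 payments; the last is $55.30.
Total paid = 94·$100.00 + $55.30 = $9,455.30.
Total interest = total paid − principal = $9,455.30 − $4,400.00 = $5,055.30.

$5,055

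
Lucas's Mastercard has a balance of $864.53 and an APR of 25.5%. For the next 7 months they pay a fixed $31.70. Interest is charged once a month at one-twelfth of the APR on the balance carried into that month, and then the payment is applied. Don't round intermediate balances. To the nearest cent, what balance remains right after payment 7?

$765.07

Monthly rate r = 25.5%/12 = 2.125% = 0.02125.
Each month: B ← B·(1+r) − $31.70.
Month 1: interest $18.37; balance after payment $851.20.
Month 2: interest $18.09; balance after payment $837.59.
Month 3: interest $17.80; balance after payment $823.69.
Month 4: interest $17.50; balance after payment $809.49.
Month 5: interest $17.20; balance after payment $794.99.
Month 6: interest $16.89; balance after payment $780.19.
Month 7: interest $16.58; balance after payment $765.07.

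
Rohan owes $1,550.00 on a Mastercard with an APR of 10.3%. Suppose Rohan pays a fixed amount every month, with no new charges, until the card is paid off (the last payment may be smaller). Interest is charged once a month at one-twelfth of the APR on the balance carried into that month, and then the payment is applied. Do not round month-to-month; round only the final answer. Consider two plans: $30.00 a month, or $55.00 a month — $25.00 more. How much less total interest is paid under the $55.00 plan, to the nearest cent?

Monthly rate r = 10.3%/12 = 0.858333% = 0.00858333.
At $30.00/mo: n = ⌈−ln(1 − rB₀/P)/ln(1+r)⌉ = 69 payments (last $17.10); total interest = total paid − $1,550.00 = $507.10.
At $55.00/mo: 33 payments (last $22.18); total interest $232.18.
Interest saved = $507.10 − $232.18 = $274.92.

$274.92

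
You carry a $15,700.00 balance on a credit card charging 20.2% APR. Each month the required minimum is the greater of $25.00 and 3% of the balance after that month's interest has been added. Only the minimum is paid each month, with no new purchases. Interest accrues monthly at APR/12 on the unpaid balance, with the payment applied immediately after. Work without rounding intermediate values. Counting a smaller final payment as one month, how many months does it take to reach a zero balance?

263 months

Monthly rate r = 20.2%/12 = 1.68333% = 0.0168333.
While 3% of the post-interest balance exceeds $25.00, each month B ← (B·(1+r))·(1 − 0.03), i.e. B shrinks by the factor (1+r)·0.97 = 0.98633.
This holds for months 1–215. Entering month 216 the balance is $813.81; 3% of the post-interest balance is now below $25.00, so the flat $25.00 minimum applies from here.
From month 216 a fixed $25.00 at rate r clears $813.81 in 48 more payments. Total: 215 + 48 = 263 months.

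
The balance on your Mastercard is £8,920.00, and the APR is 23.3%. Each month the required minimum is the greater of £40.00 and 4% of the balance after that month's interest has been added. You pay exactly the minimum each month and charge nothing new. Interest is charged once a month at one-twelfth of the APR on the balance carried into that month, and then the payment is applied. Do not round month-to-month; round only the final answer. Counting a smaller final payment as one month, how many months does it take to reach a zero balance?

Monthly rate r = 23.3%/12 = 1.94167% = 0.0194167.
While 4% of the post-interest balance exceeds £40.00, each month B ← (B·(1+r))·(1 − 0.04), i.e. B shrinks by the factor (1+r)·0.96 = 0.97864.
This holds for months 1–103. Entering month 104 the balance is £965.01; 4% of the post-interest balance is now below £40.00, so the flat £40.00 minimum applies from here.
From month 104 a fixed £40.00 at rate r clears £965.01 in 33 more payments. Total: 103 + 33 = 136 months.

136 months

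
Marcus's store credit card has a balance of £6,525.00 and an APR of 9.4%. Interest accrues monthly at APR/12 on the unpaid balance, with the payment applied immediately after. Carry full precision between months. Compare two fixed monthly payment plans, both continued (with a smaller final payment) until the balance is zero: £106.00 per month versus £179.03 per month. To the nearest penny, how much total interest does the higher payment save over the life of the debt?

£1,227.82

Monthly rate r = 9.4%/12 = 0.783333% = 0.00783333.
At £106.00/mo: n = ⌈−ln(1 − rB₀/P)/ln(1+r)⌉ = 85 payments (last £37.01); total interest = total paid − £6,525.00 = £2,416.01.
At £179.03/mo: 44 payments (last £14.90); total interest £1,188.19.
Interest saved = £2,416.01 − £1,188.19 = £1,227.82.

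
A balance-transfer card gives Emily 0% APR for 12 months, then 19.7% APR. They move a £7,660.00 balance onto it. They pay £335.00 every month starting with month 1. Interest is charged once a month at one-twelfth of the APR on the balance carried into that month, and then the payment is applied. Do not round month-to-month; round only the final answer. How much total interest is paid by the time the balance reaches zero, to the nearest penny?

£402.28

Promo months 1–12 at r₀ = 0%/12 = 0; months 13+ at r₁ = 19.7%/12 = 0.0164167.
After month 12 (no interest yet): B = £7,660.00 − 12·£335.00 = £3,640.00.
Then at r₁ with £335.00/mo: n₂ = −ln(1 − r₁·B/P)/ln(1+r₁) ≈ 12.07 → 13 more payments.
Total paid = 24·£335.00 + £22.28 = £8,062.28; interest = £8,062.28 − £7,660.00 = £402.28.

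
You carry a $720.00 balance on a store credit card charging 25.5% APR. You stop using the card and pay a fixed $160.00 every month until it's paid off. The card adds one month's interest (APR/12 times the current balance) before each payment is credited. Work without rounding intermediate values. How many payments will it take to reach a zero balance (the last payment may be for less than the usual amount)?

Monthly rate r = 25.5%/12 = 2.125% = 0.02125.
Recurrence: B ← B·(1+r) − $160.00.
Month 1: interest $15.30; balance after payment $575.30.
Month 2: interest $12.23; balance after payment $427.53.
Month 3: interest $9.08; balance after payment $276.61.
Month 4: interest $5.88; balance after payment $122.49.
Month 5: interest $2.60; balance after payment $0.00.

5 payments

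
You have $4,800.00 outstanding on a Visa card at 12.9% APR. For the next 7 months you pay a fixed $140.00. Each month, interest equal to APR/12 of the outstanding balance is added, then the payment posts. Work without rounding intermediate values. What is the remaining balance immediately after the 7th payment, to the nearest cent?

Monthly rate r = 12.9%/12 = 1.075% = 0.01075.
Each month: B ← B·(1+r) − $140.00.
Month 1: interest $51.60; balance after payment $4,711.60.
Month 2: interest $50.65; balance after payment $4,622.25.
Month 3: interest $49.69; balance after payment $4,531.94.
Month 4: interest $48.72; balance after payment $4,440.66.
Month 5: interest $47.74; balance after payment $4,348.39.
Month 6: interest $46.75; balance after payment $4,255.14.
Month 7: interest $45.74; balance after payment $4,160.88.

$4,160.88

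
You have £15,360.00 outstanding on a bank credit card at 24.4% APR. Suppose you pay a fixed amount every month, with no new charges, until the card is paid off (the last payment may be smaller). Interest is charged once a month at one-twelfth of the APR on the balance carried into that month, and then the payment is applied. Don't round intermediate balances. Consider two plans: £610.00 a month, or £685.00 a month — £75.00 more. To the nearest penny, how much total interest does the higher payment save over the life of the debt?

£1,027.49

Monthly rate r = 24.4%/12 = 2.03333% = 0.0203333.
At £610.00/mo: n = ⌈−ln(1 − rB₀/P)/ln(1+r)⌉ = 36 payments (last £392.69); total interest = total paid − £15,360.00 = £6,382.69.
At £685.00/mo: 31 payments (last £165.20); total interest £5,355.20.
Interest saved = £6,382.69 − £5,355.20 = £1,027.49.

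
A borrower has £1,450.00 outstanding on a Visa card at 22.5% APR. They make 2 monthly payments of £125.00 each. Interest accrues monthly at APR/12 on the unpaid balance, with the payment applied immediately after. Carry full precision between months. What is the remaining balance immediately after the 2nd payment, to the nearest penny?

Monthly rate r = 22.5%/12 = 1.875% = 0.01875.
Each month: B ← B·(1+r) − £125.00.
Month 1: interest £27.19; balance after payment £1,352.19.
Month 2: interest £25.35; balance after payment £1,252.54.

£1,252.54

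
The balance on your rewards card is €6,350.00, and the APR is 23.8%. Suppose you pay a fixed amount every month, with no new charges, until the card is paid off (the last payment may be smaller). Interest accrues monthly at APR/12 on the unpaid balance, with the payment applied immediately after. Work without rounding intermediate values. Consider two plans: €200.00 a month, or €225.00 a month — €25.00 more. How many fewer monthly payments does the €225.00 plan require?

9 fewer payments

Monthly rate r = 23.8%/12 = 1.98333% = 0.0198333.
At €200.00/mo: n = ⌈−ln(1 − rB₀/P)/ln(1+r)⌉ = 51 payments (last €117.62); total interest = total paid − €6,350.00 = €3,767.62.
At €225.00/mo: 42 payments (last €174.34); total interest €3,049.34.
Payments saved = 51 − 42 = 9.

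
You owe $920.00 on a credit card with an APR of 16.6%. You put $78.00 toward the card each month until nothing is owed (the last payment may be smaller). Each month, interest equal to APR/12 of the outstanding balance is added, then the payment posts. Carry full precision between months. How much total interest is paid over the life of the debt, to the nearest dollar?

Monthly rate r = 16.6%/12 = 1.38333% = 0.0138333.
Payoff takes n = ⌈−ln(1 − rB₀/P)/ln(1+r)⌉ = ⌈12.965⌉ = 13 payments; the last is $75.32.
Total paid = 12·$78.00 + $75.32 = $1,011.32.
Total interest = total paid − principal = $1,011.32 − $920.00 = $91.32.

$91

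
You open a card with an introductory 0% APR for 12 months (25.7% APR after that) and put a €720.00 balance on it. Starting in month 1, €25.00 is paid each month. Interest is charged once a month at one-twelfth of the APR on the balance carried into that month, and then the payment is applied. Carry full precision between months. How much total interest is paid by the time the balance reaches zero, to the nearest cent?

Promo months 1–12 at r₀ = 0%/12 = 0; months 13+ at r₁ = 25.7%/12 = 0.0214167.
After month 12 (no interest yet): B = €720.00 − 12·€25.00 = €420.00.
Then at r₁ with €25.00/mo: n₂ = −ln(1 − r₁·B/P)/ln(1+r₁) ≈ 21.05 → 22 more payments.
Total paid = 33·€25.00 + €1.16 = €826.16; interest = €826.16 − €720.00 = €106.16.

€106.16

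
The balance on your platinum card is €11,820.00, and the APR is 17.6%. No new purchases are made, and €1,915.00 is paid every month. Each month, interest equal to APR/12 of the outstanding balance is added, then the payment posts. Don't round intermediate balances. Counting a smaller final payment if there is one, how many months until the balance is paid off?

7 months

Monthly rate r = 17.6%/12 = 1.46667% = 0.0146667.
Recurrence: B ← B·(1+r) − €1,915.00.
Month 1: interest €173.36; balance after payment €10,078.36.
Month 2: interest €147.82; balance after payment €8,311.18.
Closed form: n = −ln(1 − rB₀/P)/ln(1+r) = −ln(0.90947)/ln(1.01467) ≈ 6.517, so the balance reaches zero during payment 7.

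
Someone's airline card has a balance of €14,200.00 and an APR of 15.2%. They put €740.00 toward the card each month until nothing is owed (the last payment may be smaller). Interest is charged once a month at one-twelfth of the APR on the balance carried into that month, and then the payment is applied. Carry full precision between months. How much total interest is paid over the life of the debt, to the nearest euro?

Monthly rate r = 15.2%/12 = 1.26667% = 0.0126667.
Payoff takes n = ⌈−ln(1 − rB₀/P)/ln(1+r)⌉ = ⌈22.124⌉ = 23 payments; the last is €92.15.
Total paid = 22·€740.00 + €92.15 = €16,372.15.
Total interest = total paid − principal = €16,372.15 − €14,200.00 = €2,172.15.

€2,172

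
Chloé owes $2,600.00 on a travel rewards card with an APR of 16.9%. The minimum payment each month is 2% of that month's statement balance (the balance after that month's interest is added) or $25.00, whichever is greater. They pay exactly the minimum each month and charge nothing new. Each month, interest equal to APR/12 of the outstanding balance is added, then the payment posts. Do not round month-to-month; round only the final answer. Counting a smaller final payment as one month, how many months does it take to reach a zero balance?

205 months

Monthly rate r = 16.9%/12 = 1.40833% = 0.0140833.
While 2% of the post-interest balance exceeds $25.00, each month B ← (B·(1+r))·(1 − 0.02), i.e. B shrinks by the factor (1+r)·0.98 = 0.9938.
This holds for months 1–121. Entering month 122 the balance is $1,225.29; 2% of the post-interest balance is now below $25.00, so the flat $25.00 minimum applies from here.
From month 122 a fixed $25.00 at rate r clears $1,225.29 in 84 more payments. Total: 121 + 84 = 205 months.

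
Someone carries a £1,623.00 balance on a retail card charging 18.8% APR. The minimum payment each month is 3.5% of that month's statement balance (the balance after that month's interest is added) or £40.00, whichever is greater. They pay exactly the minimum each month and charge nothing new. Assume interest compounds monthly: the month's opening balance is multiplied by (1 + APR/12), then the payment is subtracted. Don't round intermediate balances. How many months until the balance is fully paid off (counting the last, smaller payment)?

Monthly rate r = 18.8%/12 = 1.56667% = 0.0156667.
While 3.5% of the post-interest balance exceeds £40.00, each month B ← (B·(1+r))·(1 − 0.035), i.e. B shrinks by the factor (1+r)·0.965 = 0.98012.
This holds for months 1–19. Entering month 20 the balance is £1,108.18; 3.5% of the post-interest balance is now below £40.00, so the flat £40.00 minimum applies from here.
From month 20 a fixed £40.00 at rate r clears £1,108.18 in 37 more payments. Total: 19 + 37 = 56 months.

56 months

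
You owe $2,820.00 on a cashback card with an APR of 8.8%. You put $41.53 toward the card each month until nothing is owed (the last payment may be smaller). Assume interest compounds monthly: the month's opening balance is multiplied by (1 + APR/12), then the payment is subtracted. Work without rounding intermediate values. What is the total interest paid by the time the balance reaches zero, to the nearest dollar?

$1,097

Monthly rate r = 8.8%/12 = 0.733333% = 0.00733333.
Payoff takes n = ⌈−ln(1 − rB₀/P)/ln(1+r)⌉ = ⌈94.307⌉ = 95 payments; the last is $12.79.
Total paid = 94·$41.53 + $12.79 = $3,916.61.
Total interest = total paid − principal = $3,916.61 − $2,820.00 = $1,096.61.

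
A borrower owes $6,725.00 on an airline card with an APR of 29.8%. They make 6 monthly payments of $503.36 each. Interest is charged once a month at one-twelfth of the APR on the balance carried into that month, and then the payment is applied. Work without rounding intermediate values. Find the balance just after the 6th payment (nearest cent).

$4,577.35

Monthly rate r = 29.8%/12 = 2.48333% = 0.0248333.
Each month: B ← B·(1+r) − $503.36.
Month 1: interest $167.00; balance after payment $6,388.64.
Month 2: interest $158.65; balance after payment $6,043.94.
Month 3: interest $150.09; balance after payment $5,690.67.
Month 4: interest $141.32; balance after payment $5,328.62.
Month 5: interest $132.33; balance after payment $4,957.59.
Month 6: interest $123.11; balance after payment $4,577.35.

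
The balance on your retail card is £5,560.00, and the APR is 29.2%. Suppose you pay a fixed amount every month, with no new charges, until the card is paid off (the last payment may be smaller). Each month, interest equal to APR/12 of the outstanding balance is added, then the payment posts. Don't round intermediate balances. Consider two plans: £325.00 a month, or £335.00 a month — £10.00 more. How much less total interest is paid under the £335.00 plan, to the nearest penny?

Monthly rate r = 29.2%/12 = 2.43333% = 0.0243333.
At £325.00/mo: n = ⌈−ln(1 − rB₀/P)/ln(1+r)⌉ = 23 payments (last £128.30); total interest = total paid − £5,560.00 = £1,718.30.
At £335.00/mo: 22 payments (last £173.77); total interest £1,648.77.
Interest saved = £1,718.30 − £1,648.77 = £69.53.

£69.53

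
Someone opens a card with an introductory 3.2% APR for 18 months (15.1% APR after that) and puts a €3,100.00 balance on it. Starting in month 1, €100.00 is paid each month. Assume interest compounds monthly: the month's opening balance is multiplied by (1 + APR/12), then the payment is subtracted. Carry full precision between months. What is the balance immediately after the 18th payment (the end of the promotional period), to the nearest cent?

€1,410.84

Promo months 1–18 at r₀ = 3.2%/12 = 0.00266667; months 19+ at r₁ = 15.1%/12 = 0.0125833.
After month 18: iterate B ← B·(1+r₀) − €100.00 for 18 months → €1,410.84.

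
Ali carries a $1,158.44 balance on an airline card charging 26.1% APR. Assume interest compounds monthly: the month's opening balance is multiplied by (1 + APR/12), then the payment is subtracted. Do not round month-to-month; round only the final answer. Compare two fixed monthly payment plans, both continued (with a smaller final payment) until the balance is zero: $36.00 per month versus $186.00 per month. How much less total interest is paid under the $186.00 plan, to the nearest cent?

Monthly rate r = 26.1%/12 = 2.175% = 0.02175.
At $36.00/mo: n = ⌈−ln(1 − rB₀/P)/ln(1+r)⌉ = 56 payments (last $33.79); total interest = total paid − $1,158.44 = $855.35.
At $186.00/mo: 7 payments (last $142.64); total interest $100.20.
Interest saved = $855.35 − $100.20 = $755.15.

$755.15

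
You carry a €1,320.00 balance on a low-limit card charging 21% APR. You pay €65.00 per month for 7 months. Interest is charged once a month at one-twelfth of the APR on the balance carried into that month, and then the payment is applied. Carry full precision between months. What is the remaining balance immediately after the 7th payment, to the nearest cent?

€1,010.84

Monthly rate r = 21%/12 = 1.75% = 0.0175.
Each month: B ← B·(1+r) − €65.00.
Month 1: interest €23.10; balance after payment €1,278.10.
Month 2: interest €22.37; balance after payment €1,235.47.
Month 3: interest €21.62; balance after payment €1,192.09.
Month 4: interest €20.86; balance after payment €1,147.95.
Month 5: interest €20.09; balance after payment €1,103.04.
Month 6: interest €19.30; balance after payment €1,057.34.
Month 7: interest €18.50; balance after payment €1,010.84.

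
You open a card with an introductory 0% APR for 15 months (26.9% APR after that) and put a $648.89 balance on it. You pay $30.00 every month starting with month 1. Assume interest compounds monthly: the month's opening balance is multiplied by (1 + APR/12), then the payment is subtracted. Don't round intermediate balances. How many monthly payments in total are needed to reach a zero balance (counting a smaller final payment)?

Promo months 1–15 at r₀ = 0%/12 = 0; months 16+ at r₁ = 26.9%/12 = 0.0224167.
After month 15 (no interest yet): B = $648.89 − 15·$30.00 = $198.89.
Then at r₁ with $30.00/mo: n₂ = −ln(1 − r₁·B/P)/ln(1+r₁) ≈ 7.26 → 8 more payments.

23 months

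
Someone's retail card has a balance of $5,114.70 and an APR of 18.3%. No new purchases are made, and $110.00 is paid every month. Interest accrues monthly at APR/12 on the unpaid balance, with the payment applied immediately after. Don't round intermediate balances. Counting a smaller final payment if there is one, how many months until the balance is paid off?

Monthly rate r = 18.3%/12 = 1.525% = 0.01525.
Recurrence: B ← B·(1+r) − $110.00.
Month 1: interest $78.00; balance after payment $5,082.70.
Month 2: interest $77.51; balance after payment $5,050.21.
Closed form: n = −ln(1 − rB₀/P)/ln(1+r) = −ln(0.29092)/ln(1.01525) ≈ 81.581, so the balance reaches zero during payment 82.

82 months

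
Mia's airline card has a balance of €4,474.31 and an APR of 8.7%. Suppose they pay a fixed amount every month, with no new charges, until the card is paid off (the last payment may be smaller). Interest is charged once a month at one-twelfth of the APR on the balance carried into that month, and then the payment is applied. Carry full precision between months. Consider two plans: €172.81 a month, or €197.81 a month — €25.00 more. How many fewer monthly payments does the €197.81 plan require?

4 fewer payments

Monthly rate r = 8.7%/12 = 0.725% = 0.00725.
At €172.81/mo: n = ⌈−ln(1 − rB₀/P)/ln(1+r)⌉ = 29 payments (last €134.89); total interest = total paid − €4,474.31 = €499.26.
At €197.81/mo: 25 payments (last €157.34); total interest €430.47.
Payments saved = 29 − 25 = 4.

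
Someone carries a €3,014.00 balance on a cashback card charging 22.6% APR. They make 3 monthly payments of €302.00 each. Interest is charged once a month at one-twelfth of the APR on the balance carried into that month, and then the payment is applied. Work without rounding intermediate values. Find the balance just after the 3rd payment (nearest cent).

€2,264.35

Monthly rate r = 22.6%/12 = 1.88333% = 0.0188333.
Each month: B ← B·(1+r) − €302.00.
Month 1: interest €56.76; balance after payment €2,768.76.
Month 2: interest €52.15; balance after payment €2,518.91.
Month 3: interest €47.44; balance after payment €2,264.35.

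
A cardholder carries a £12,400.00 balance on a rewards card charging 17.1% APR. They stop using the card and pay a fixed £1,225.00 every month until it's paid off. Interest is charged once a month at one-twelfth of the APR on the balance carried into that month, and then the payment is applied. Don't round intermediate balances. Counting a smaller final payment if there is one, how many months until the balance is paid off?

12 payments

Monthly rate r = 17.1%/12 = 1.425% = 0.01425.
Recurrence: B ← B·(1+r) − £1,225.00.
Month 1: interest £176.70; balance after payment £11,351.70.
Month 2: interest £161.76; balance after payment £10,288.46.
Closed form: n = −ln(1 − rB₀/P)/ln(1+r) = −ln(0.85576)/ln(1.01425) ≈ 11.009, so the balance reaches zero during payment 12.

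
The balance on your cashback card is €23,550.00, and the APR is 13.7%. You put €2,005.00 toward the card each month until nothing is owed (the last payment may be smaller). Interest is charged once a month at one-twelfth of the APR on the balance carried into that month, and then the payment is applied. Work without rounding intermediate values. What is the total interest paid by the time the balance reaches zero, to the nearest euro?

€1,883

Monthly rate r = 13.7%/12 = 1.14167% = 0.0114167.
Payoff takes n = ⌈−ln(1 − rB₀/P)/ln(1+r)⌉ = ⌈12.683⌉ = 13 payments; the last is €1,372.58.
Total paid = 12·€2,005.00 + €1,372.58 = €25,432.58.
Total interest = total paid − principal = €25,432.58 − €23,550.00 = €1,882.58.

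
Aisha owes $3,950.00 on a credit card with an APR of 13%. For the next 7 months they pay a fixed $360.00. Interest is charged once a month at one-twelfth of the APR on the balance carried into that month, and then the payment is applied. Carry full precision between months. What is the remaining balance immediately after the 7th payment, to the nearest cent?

Monthly rate r = 13%/12 = 1.08333% = 0.0108333.
Each month: B ← B·(1+r) − $360.00.
Month 1: interest $42.79; balance after payment $3,632.79.
Month 2: interest $39.36; balance after payment $3,312.15.
Month 3: interest $35.88; balance after payment $2,988.03.
Month 4: interest $32.37; balance after payment $2,660.40.
Month 5: interest $28.82; balance after payment $2,329.22.
Month 6: interest $25.23; balance after payment $1,994.45.
Month 7: interest $21.61; balance after payment $1,656.06.

$1,656.06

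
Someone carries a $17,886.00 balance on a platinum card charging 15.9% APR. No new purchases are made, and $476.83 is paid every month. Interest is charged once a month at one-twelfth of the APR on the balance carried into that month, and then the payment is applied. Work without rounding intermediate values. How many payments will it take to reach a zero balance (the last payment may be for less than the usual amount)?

Monthly rate r = 15.9%/12 = 1.325% = 0.01325.
Recurrence: B ← B·(1+r) − $476.83.
Month 1: interest $236.99; balance after payment $17,646.16.
Month 2: interest $233.81; balance after payment $17,403.14.
Closed form: n = −ln(1 − rB₀/P)/ln(1+r) = −ln(0.50299)/ln(1.01325) ≈ 52.206, so the balance reaches zero during payment 53.

53 payments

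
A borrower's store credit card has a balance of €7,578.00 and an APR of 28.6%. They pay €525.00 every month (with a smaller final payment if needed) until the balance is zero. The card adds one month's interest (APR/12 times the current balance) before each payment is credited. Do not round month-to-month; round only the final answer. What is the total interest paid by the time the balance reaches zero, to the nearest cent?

€1,820.24

Monthly rate r = 28.6%/12 = 2.38333% = 0.0238333.
Payoff takes n = ⌈−ln(1 − rB₀/P)/ln(1+r)⌉ = ⌈17.900⌉ = 18 payments; the last is €473.24.
Total paid = 17·€525.00 + €473.24 = €9,398.24.
Total interest = total paid − principal = €9,398.24 − €7,578.00 = €1,820.24.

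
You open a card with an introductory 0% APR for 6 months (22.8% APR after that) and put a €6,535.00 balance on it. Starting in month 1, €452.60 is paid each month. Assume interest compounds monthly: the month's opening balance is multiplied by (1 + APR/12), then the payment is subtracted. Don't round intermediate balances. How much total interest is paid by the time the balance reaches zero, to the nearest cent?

Promo months 1–6 at r₀ = 0%/12 = 0; months 7+ at r₁ = 22.8%/12 = 0.019.
After month 6 (no interest yet): B = €6,535.00 − 6·€452.60 = €3,819.40.
Then at r₁ with €452.60/mo: n₂ = −ln(1 − r₁·B/P)/ln(1+r₁) ≈ 9.28 → 10 more payments.
Total paid = 15·€452.60 + €129.74 = €6,918.74; interest = €6,918.74 − €6,535.00 = €383.74.

€383.74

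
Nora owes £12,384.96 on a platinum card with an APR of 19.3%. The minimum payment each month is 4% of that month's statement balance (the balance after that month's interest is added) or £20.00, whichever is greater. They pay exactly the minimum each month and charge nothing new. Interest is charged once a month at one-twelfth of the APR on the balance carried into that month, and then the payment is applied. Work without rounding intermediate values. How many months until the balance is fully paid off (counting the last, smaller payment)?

162 months

Monthly rate r = 19.3%/12 = 1.60833% = 0.0160833.
While 4% of the post-interest balance exceeds £20.00, each month B ← (B·(1+r))·(1 − 0.04), i.e. B shrinks by the factor (1+r)·0.96 = 0.97544.
This holds for months 1–130. Entering month 131 the balance is £488.62; 4% of the post-interest balance is now below £20.00, so the flat £20.00 minimum applies from here.
From month 131 a fixed £20.00 at rate r clears £488.62 in 32 more payments. Total: 130 + 32 = 162 months.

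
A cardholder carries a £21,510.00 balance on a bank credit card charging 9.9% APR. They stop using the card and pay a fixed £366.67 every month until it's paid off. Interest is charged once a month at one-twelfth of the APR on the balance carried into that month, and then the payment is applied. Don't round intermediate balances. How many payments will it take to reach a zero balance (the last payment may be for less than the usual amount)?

Monthly rate r = 9.9%/12 = 0.825% = 0.00825.
Recurrence: B ← B·(1+r) − £366.67.
Month 1: interest £177.46; balance after payment £21,320.79.
Month 2: interest £175.90; balance after payment £21,130.01.
Closed form: n = −ln(1 − rB₀/P)/ln(1+r) = −ln(0.51603)/ln(1.00825) ≈ 80.523, so the balance reaches zero during payment 81.

81 months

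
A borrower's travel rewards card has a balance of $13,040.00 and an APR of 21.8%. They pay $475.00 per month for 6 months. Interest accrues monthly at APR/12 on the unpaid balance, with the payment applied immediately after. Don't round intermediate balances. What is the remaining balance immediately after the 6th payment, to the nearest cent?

$11,544.88

Monthly rate r = 21.8%/12 = 1.81667% = 0.0181667.
Each month: B ← B·(1+r) − $475.00.
Month 1: interest $236.89; balance after payment $12,801.89.
Month 2: interest $232.57; balance after payment $12,559.46.
Month 3: interest $228.16; balance after payment $12,312.62.
Month 4: interest $223.68; balance after payment $12,061.30.
Month 5: interest $219.11; balance after payment $11,805.42.
Month 6: interest $214.47; balance after payment $11,544.88.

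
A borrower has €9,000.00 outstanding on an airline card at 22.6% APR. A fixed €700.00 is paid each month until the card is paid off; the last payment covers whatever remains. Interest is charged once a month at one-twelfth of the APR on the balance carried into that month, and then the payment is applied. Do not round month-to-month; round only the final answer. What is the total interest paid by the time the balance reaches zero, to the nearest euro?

€1,403

Monthly rate r = 22.6%/12 = 1.88333% = 0.0188333.
Payoff takes n = ⌈−ln(1 − rB₀/P)/ln(1+r)⌉ = ⌈14.860⌉ = 15 payments; the last is €602.78.
Total paid = 14·€700.00 + €602.78 = €10,402.78.
Total interest = total paid − principal = €10,402.78 − €9,000.00 = €1,402.78.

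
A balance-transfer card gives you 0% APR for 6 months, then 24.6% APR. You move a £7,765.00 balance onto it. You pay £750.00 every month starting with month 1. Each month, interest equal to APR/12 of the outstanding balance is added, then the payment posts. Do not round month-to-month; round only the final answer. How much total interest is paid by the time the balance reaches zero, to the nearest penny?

£191.73

Promo months 1–6 at r₀ = 0%/12 = 0; months 7+ at r₁ = 24.6%/12 = 0.0205.
After month 6 (no interest yet): B = £7,765.00 − 6·£750.00 = £3,265.00.
Then at r₁ with £750.00/mo: n₂ = −ln(1 − r₁·B/P)/ln(1+r₁) ≈ 4.61 → 5 more payments.
Total paid = 10·£750.00 + £456.73 = £7,956.73; interest = £7,956.73 − £7,765.00 = £191.73.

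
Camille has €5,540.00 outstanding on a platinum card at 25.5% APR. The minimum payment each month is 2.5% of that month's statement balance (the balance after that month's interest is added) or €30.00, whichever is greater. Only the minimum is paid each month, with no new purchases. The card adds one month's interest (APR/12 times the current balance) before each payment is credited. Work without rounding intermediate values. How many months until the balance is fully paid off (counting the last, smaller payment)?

Monthly rate r = 25.5%/12 = 2.125% = 0.02125.
While 2.5% of the post-interest balance exceeds €30.00, each month B ← (B·(1+r))·(1 − 0.025), i.e. B shrinks by the factor (1+r)·0.975 = 0.99572.
This holds for months 1–362. Entering month 363 the balance is €1,172.17; 2.5% of the post-interest balance is now below €30.00, so the flat €30.00 minimum applies from here.
From month 363 a fixed €30.00 at rate r clears €1,172.17 in 85 more payments. Total: 362 + 85 = 447 months.

447 months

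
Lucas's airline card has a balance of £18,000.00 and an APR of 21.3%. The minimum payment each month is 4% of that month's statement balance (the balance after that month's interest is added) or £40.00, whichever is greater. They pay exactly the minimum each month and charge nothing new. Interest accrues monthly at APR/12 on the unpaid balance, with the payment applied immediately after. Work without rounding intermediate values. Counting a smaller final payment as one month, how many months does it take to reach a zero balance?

158 months

Monthly rate r = 21.3%/12 = 1.775% = 0.01775.
While 4% of the post-interest balance exceeds £40.00, each month B ← (B·(1+r))·(1 − 0.04), i.e. B shrinks by the factor (1+r)·0.96 = 0.97704.
This holds for months 1–126. Entering month 127 the balance is £964.33; 4% of the post-interest balance is now below £40.00, so the flat £40.00 minimum applies from here.
From month 127 a fixed £40.00 at rate r clears £964.33 in 32 more payments. Total: 126 + 32 = 158 months.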